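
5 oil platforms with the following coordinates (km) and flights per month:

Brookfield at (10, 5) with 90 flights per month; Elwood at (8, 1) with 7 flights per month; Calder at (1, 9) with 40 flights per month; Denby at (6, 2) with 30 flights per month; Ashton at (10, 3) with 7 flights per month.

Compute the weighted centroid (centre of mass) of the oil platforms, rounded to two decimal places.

The minimiser of Σwᵢ‖p−pᵢ‖² is the weighted centroid p* = (Σwᵢpᵢ)/(Σwᵢ).
Σwᵢ = 174.
Σwᵢxᵢ = 90·10 + 7·8 + 40·1 + 30·6 + 7·10 = 1246.
Σwᵢyᵢ = 90·5 + 7·1 + 40·9 + 30·2 + 7·3 = 898.
x* = 1246/174 = 7.16, y* = 898/174 = 5.16.

(7.16, 5.16)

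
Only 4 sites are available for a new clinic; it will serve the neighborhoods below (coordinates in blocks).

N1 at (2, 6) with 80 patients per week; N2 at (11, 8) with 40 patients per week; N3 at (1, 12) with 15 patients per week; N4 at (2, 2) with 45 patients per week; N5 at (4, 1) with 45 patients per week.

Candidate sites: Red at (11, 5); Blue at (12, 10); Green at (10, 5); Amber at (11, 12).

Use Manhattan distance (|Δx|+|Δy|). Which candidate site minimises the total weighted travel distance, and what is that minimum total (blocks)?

Green, total 2065 blocks

Total weighted distance at each candidate:
  Red (11, 5): total = 2210
  Blue (12, 10): total = 3010
  Green (10, 5): total = 2065
  Amber (11, 12): total = 3175
Minimum is at Green with total 2065 blocks.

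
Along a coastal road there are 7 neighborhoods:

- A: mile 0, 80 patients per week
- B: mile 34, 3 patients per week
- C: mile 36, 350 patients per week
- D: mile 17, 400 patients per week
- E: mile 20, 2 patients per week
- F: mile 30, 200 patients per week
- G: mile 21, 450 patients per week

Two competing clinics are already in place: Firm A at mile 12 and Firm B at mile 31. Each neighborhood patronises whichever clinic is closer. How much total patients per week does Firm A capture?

The indifferent point is the midpoint (12+31)/2 = 21.5; neighborhoods left of it (closer to Firm A at 12) go to Firm A, those right go to Firm B.
  A at 0 (w=80) → Firm A
  D at 17 (w=400) → Firm A
  E at 20 (w=2) → Firm A
  G at 21 (w=450) → Firm A
  F at 30 (w=200) → Firm B
  B at 34 (w=3) → Firm B
  C at 36 (w=350) → Firm B
Firm A captures 932; Firm B captures 553.

932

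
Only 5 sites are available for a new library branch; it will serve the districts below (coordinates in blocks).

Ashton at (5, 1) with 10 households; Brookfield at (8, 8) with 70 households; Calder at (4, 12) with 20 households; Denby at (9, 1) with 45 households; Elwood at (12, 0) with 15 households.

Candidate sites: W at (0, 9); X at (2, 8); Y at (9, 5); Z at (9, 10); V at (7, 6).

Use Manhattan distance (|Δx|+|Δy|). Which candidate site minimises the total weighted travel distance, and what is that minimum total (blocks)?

Y, total 900 blocks

Total weighted distance at each candidate:
  W (0, 9): total = 1980
  X (2, 8): total = 1540
  Y (9, 5): total = 900
  Z (9, 10): total = 1080
  V (7, 6): total = 940
Minimum is at Y with total 900 blocks.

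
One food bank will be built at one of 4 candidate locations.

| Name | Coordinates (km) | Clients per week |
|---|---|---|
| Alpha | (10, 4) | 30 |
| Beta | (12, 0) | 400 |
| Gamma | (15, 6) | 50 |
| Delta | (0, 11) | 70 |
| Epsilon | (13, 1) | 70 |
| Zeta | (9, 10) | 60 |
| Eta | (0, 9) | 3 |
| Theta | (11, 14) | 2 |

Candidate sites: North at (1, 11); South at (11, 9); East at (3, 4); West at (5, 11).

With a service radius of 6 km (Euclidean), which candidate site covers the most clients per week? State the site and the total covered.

South, covering 142

Coverage radius r = 6 km; a point is covered iff (Δx)²+(Δy)² ≤ 6² = 36.
  North (1, 11): covers {Delta, Eta} → 73
  South (11, 9): covers {Alpha, Gamma, Zeta, Theta} → 142
  East (3, 4): covers {Eta} → 3
  West (5, 11): covers {Delta, Zeta, Eta} → 133
Maximum coverage at South: 142 clients per week.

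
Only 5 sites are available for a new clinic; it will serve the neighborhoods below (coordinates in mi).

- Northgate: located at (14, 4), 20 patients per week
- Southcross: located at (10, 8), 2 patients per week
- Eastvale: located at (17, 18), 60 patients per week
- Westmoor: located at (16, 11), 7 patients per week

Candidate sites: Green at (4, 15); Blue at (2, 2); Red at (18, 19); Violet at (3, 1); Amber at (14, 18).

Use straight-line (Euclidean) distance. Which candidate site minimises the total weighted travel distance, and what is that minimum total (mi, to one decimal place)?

Total weighted distance at each candidate:
  Green (4, 15): total = 1204.8
  Blue (2, 2): total = 1695.7
  Red (18, 19): total = 480.3
  Violet (3, 1): total = 1684.0
  Amber (14, 18): total = 532.5
Minimum is at Red with total 480.3 mi.

Red, total 480.3 mi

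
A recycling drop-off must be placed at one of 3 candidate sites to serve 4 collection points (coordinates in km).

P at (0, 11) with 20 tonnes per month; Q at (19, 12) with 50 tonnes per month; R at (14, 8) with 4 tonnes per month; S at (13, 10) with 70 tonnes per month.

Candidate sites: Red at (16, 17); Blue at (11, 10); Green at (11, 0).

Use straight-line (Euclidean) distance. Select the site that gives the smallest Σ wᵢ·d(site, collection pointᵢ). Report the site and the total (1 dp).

Blue, total 787.6 km

Total weighted distance at each candidate:
  Red (16, 17): total = 1203.3
  Blue (11, 10): total = 787.6
  Green (11, 0): total = 1780.3
Minimum is at Blue with total 787.6 km.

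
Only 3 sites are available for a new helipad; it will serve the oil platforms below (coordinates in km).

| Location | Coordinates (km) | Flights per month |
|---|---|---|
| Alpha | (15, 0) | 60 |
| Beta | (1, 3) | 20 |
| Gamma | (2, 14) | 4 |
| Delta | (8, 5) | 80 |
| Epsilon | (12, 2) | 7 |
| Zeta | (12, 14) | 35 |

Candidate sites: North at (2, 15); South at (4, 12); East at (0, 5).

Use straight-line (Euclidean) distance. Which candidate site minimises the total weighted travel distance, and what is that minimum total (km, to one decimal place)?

Total weighted distance at each candidate:
  North (2, 15): total = 2835.3
  South (4, 12): total = 2201.0
  East (0, 5): total = 2281.9
Minimum is at South with total 2201.0 km.

South, total 2201.0 km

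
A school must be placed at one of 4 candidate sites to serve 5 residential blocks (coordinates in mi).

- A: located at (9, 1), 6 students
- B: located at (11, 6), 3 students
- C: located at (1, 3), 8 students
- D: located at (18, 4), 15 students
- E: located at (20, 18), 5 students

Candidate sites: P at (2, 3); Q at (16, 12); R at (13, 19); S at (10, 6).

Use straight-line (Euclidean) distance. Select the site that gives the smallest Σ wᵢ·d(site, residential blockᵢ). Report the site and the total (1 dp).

S, total 311.3 mi

Total weighted distance at each candidate:
  P (2, 3): total = 437.8
  Q (16, 12): total = 401.4
  R (13, 19): total = 582.6
  S (10, 6): total = 311.3
Minimum is at S with total 311.3 mi.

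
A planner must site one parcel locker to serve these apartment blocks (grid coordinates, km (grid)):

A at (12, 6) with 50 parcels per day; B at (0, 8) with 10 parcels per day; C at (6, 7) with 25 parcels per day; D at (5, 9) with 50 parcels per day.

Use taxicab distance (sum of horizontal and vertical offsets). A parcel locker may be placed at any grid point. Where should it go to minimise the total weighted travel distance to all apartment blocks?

Manhattan distance separates: Σwᵢ(|x−xᵢ|+|y−yᵢ|) = Σwᵢ|x−xᵢ| + Σwᵢ|y−yᵢ|, so x and y are optimised independently as 1-D weighted medians.
Total weight W = 135; half = 67.5.
x-coordinate, sorted with cumulative weight:
  x=0 (B, w=10) cum 10
  x=5 (D, w=50) cum 60
  x=6 (C, w=25) cum 85  ← median
  x=12 (A, w=50) cum 135
⇒ x* = 6
y-coordinate, sorted with cumulative weight:
  y=6 (A, w=50) cum 50
  y=7 (C, w=25) cum 75  ← median
  y=8 (B, w=10) cum 85
  y=9 (D, w=50) cum 135
⇒ y* = 7

(6, 7)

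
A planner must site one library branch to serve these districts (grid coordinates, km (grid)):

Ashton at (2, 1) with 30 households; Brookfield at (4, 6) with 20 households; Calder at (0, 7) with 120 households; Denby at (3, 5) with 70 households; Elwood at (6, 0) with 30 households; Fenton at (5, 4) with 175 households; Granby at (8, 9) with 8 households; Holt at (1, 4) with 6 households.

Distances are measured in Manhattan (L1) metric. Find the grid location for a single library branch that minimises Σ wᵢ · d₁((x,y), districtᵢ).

(4, 4)

Manhattan distance separates: Σwᵢ(|x−xᵢ|+|y−yᵢ|) = Σwᵢ|x−xᵢ| + Σwᵢ|y−yᵢ|, so x and y are optimised independently as 1-D weighted medians.
Total weight W = 459; half = 229.5.
x-coordinate, sorted with cumulative weight:
  x=0 (Calder, w=120) cum 120
  x=1 (Holt, w=6) cum 126
  x=2 (Ashton, w=30) cum 156
  x=3 (Denby, w=70) cum 226
  x=4 (Brookfield, w=20) cum 246  ← median
  x=5 (Fenton, w=175) cum 421
  x=6 (Elwood, w=30) cum 451
  x=8 (Granby, w=8) cum 459
⇒ x* = 4
y-coordinate, sorted with cumulative weight:
  y=0 (Elwood, w=30) cum 30
  y=1 (Ashton, w=30) cum 60
  y=4 (Fenton, w=175) cum 235  ← median
  y=4 (Holt, w=6) cum 241
  y=5 (Denby, w=70) cum 311
  y=6 (Brookfield, w=20) cum 331
  y=7 (Calder, w=120) cum 451
  y=9 (Granby, w=8) cum 459
⇒ y* = 4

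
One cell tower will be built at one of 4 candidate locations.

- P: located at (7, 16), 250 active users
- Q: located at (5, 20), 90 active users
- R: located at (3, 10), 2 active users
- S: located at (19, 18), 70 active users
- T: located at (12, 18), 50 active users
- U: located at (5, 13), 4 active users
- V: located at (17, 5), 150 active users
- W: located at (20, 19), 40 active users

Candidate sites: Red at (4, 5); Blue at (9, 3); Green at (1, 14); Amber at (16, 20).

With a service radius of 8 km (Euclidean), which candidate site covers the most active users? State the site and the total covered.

Coverage radius r = 8 km; a point is covered iff (Δx)²+(Δy)² ≤ 8² = 64.
  Red (4, 5): covers {R} → 2
  Blue (9, 3): covers {none} → 0
  Green (1, 14): covers {P, Q, R, U} → 346
  Amber (16, 20): covers {S, T, W} → 160
Maximum coverage at Green: 346 active users.

Green, covering 346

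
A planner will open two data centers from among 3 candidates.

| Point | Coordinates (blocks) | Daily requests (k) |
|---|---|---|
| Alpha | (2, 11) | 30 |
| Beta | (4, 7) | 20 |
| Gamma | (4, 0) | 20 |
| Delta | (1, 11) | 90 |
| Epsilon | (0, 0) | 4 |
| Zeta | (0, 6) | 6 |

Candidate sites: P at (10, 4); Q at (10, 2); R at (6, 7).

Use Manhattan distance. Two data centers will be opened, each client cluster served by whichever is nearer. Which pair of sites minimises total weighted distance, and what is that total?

Evaluate every pair (each demand assigned to the nearer of the two):
  {Q, R}: total = 1340
  {P, R}: total = 1364
  {P, Q}: total = 2350
Best pair: {Q, R} with total 1340.

{Q, R}, total 1340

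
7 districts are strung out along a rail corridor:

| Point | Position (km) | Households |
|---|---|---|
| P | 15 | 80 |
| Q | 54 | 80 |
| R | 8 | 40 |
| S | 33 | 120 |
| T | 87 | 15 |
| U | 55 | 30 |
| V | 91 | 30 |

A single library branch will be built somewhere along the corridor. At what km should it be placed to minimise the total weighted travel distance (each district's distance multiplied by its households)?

For a sum of weighted absolute distances on a line, the optimum is the weighted median (not the mean). Total weight W = 395; half-weight = 197.5.
Sort by position and accumulate weight:
  km 8 (R, w=40) → cum 40
  km 15 (P, w=80) → cum 120
  km 33 (S, w=120) → cum 240  ≥ 197.5 → median here
  km 54 (Q, w=80) → cum 320
  km 55 (U, w=30) → cum 350
  km 87 (T, w=15) → cum 365
  km 91 (V, w=30) → cum 395
Optimal location: km 33.

x = 33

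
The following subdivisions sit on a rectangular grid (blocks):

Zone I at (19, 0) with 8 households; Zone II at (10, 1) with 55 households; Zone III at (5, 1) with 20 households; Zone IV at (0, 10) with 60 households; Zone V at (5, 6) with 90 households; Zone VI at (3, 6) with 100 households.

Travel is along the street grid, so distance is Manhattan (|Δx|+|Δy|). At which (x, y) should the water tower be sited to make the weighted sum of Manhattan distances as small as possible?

(5, 6)

Manhattan distance separates: Σwᵢ(|x−xᵢ|+|y−yᵢ|) = Σwᵢ|x−xᵢ| + Σwᵢ|y−yᵢ|, so x and y are optimised independently as 1-D weighted medians.
Total weight W = 333; half = 166.5.
x-coordinate, sorted with cumulative weight:
  x=0 (Zone IV, w=60) cum 60
  x=3 (Zone VI, w=100) cum 160
  x=5 (Zone III, w=20) cum 180  ← median
  x=5 (Zone V, w=90) cum 270
  x=10 (Zone II, w=55) cum 325
  x=19 (Zone I, w=8) cum 333
⇒ x* = 5
y-coordinate, sorted with cumulative weight:
  y=0 (Zone I, w=8) cum 8
  y=1 (Zone II, w=55) cum 63
  y=1 (Zone III, w=20) cum 83
  y=6 (Zone V, w=90) cum 173  ← median
  y=6 (Zone VI, w=100) cum 273
  y=10 (Zone IV, w=60) cum 333
⇒ y* = 6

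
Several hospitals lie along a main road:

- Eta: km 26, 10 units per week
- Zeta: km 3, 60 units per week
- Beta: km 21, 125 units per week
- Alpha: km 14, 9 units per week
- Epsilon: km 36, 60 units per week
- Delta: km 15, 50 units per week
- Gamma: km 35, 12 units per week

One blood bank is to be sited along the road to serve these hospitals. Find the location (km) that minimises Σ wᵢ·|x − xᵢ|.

x = 21

For a sum of weighted absolute distances on a line, the optimum is the weighted median (not the mean). Total weight W = 326; half-weight = 163.
Sort by position and accumulate weight:
  km 3 (Zeta, w=60) → cum 60
  km 14 (Alpha, w=9) → cum 69
  km 15 (Delta, w=50) → cum 119
  km 21 (Beta, w=125) → cum 244  ≥ 163 → median here
  km 26 (Eta, w=10) → cum 254
  km 35 (Gamma, w=12) → cum 266
  km 36 (Epsilon, w=60) → cum 326
Optimal location: km 21.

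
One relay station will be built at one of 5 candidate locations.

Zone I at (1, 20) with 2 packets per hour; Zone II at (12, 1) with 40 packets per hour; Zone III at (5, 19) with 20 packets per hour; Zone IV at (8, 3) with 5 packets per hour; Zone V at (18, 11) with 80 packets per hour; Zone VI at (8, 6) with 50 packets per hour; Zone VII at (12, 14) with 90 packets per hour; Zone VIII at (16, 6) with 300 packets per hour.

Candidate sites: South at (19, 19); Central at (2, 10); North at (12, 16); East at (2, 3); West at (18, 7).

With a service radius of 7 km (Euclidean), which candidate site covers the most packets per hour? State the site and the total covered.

West, covering 380

Coverage radius r = 7 km; a point is covered iff (Δx)²+(Δy)² ≤ 7² = 49.
  South (19, 19): covers {none} → 0
  Central (2, 10): covers {none} → 0
  North (12, 16): covers {Zone VII} → 90
  East (2, 3): covers {Zone IV, Zone VI} → 55
  West (18, 7): covers {Zone V, Zone VIII} → 380
Maximum coverage at West: 380 packets per hour.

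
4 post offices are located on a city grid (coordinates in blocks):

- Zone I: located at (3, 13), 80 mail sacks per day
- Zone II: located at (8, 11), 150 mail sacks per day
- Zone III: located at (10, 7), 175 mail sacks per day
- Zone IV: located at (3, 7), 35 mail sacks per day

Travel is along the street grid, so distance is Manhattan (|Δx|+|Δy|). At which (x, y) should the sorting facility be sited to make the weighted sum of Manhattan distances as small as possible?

(8, 11)

Manhattan distance separates: Σwᵢ(|x−xᵢ|+|y−yᵢ|) = Σwᵢ|x−xᵢ| + Σwᵢ|y−yᵢ|, so x and y are optimised independently as 1-D weighted medians.
Total weight W = 440; half = 220.
x-coordinate, sorted with cumulative weight:
  x=3 (Zone I, w=80) cum 80
  x=3 (Zone IV, w=35) cum 115
  x=8 (Zone II, w=150) cum 265  ← median
  x=10 (Zone III, w=175) cum 440
⇒ x* = 8
y-coordinate, sorted with cumulative weight:
  y=7 (Zone III, w=175) cum 175
  y=7 (Zone IV, w=35) cum 210
  y=11 (Zone II, w=150) cum 360  ← median
  y=13 (Zone I, w=80) cum 440
⇒ y* = 11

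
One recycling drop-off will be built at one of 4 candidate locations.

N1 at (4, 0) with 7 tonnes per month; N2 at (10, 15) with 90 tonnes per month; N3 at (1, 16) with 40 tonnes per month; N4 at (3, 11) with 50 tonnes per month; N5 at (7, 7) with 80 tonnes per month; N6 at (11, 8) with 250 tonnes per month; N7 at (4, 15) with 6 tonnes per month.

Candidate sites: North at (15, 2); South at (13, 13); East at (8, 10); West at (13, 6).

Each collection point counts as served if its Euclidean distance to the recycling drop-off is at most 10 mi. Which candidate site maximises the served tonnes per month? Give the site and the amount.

Coverage radius r = 10 mi; a point is covered iff (Δx)²+(Δy)² ≤ 10² = 100.
  North (15, 2): covers {N5, N6} → 330
  South (13, 13): covers {N2, N5, N6, N7} → 426
  East (8, 10): covers {N2, N3, N4, N5, N6, N7} → 516
  West (13, 6): covers {N2, N5, N6} → 420
Maximum coverage at East: 516 tonnes per month.

East, covering 516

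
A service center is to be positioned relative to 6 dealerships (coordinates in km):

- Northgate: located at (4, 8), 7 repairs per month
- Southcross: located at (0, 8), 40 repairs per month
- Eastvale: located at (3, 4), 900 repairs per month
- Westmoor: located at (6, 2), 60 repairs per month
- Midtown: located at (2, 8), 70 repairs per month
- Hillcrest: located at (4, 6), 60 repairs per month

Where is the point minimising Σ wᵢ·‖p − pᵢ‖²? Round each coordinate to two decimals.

(3.05, 4.41)

The minimiser of Σwᵢ‖p−pᵢ‖² is the weighted centroid p* = (Σwᵢpᵢ)/(Σwᵢ).
Σwᵢ = 1137.
Σwᵢxᵢ = 7·4 + 40·0 + 900·3 + 60·6 + 70·2 + 60·4 = 3468.
Σwᵢyᵢ = 7·8 + 40·8 + 900·4 + 60·2 + 70·8 + 60·6 = 5016.
x* = 3468/1137 = 3.05, y* = 5016/1137 = 4.41.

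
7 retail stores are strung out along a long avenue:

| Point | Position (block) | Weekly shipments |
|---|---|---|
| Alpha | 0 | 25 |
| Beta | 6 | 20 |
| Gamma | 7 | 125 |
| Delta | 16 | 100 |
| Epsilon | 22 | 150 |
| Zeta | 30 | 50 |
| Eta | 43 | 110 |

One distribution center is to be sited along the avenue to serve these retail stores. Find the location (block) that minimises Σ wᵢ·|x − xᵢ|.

x = 22

For a sum of weighted absolute distances on a line, the optimum is the weighted median (not the mean). Total weight W = 580; half-weight = 290.
Sort by position and accumulate weight:
  block 0 (Alpha, w=25) → cum 25
  block 6 (Beta, w=20) → cum 45
  block 7 (Gamma, w=125) → cum 170
  block 16 (Delta, w=100) → cum 270
  block 22 (Epsilon, w=150) → cum 420  ≥ 290 → median here
  block 30 (Zeta, w=50) → cum 470
  block 43 (Eta, w=110) → cum 580
Optimal location: block 22.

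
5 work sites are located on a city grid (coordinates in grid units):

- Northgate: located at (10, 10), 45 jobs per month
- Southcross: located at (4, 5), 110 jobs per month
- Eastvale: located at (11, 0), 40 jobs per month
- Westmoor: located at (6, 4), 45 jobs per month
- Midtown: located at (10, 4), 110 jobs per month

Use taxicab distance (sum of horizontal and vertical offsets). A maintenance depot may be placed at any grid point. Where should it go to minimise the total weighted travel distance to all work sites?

(10, 4)

Manhattan distance separates: Σwᵢ(|x−xᵢ|+|y−yᵢ|) = Σwᵢ|x−xᵢ| + Σwᵢ|y−yᵢ|, so x and y are optimised independently as 1-D weighted medians.
Total weight W = 350; half = 175.
x-coordinate, sorted with cumulative weight:
  x=4 (Southcross, w=110) cum 110
  x=6 (Westmoor, w=45) cum 155
  x=10 (Northgate, w=45) cum 200  ← median
  x=10 (Midtown, w=110) cum 310
  x=11 (Eastvale, w=40) cum 350
⇒ x* = 10
y-coordinate, sorted with cumulative weight:
  y=0 (Eastvale, w=40) cum 40
  y=4 (Westmoor, w=45) cum 85
  y=4 (Midtown, w=110) cum 195  ← median
  y=5 (Southcross, w=110) cum 305
  y=10 (Northgate, w=45) cum 350
⇒ y* = 4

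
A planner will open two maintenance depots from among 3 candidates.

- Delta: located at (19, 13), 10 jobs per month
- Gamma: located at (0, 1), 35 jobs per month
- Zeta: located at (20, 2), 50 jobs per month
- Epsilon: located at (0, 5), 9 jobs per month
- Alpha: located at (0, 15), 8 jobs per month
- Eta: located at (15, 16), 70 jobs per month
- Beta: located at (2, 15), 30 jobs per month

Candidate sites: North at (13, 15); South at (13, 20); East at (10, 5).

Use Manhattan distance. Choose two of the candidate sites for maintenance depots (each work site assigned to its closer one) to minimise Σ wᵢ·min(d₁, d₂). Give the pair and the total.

Evaluate every pair (each demand assigned to the nearer of the two):
  {North, East}: total = 1954
  {South, East}: total = 2404
  {North, South}: total = 2876
Best pair: {North, East} with total 1954.

{North, East}, total 1954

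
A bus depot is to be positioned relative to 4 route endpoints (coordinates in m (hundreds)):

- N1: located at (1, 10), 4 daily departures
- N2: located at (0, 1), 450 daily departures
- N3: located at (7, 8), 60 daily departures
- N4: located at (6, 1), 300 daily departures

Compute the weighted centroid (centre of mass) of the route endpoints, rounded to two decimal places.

(2.73, 1.56)

The minimiser of Σwᵢ‖p−pᵢ‖² is the weighted centroid p* = (Σwᵢpᵢ)/(Σwᵢ).
Σwᵢ = 814.
Σwᵢxᵢ = 4·1 + 450·0 + 60·7 + 300·6 = 2224.
Σwᵢyᵢ = 4·10 + 450·1 + 60·8 + 300·1 = 1270.
x* = 2224/814 = 2.73, y* = 1270/814 = 1.56.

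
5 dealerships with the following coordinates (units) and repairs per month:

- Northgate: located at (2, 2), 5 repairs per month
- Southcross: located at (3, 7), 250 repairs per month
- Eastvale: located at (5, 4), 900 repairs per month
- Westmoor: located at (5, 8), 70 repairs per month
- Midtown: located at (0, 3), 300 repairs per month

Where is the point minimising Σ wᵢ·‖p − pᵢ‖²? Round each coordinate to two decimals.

The minimiser of Σwᵢ‖p−pᵢ‖² is the weighted centroid p* = (Σwᵢpᵢ)/(Σwᵢ).
Σwᵢ = 1525.
Σwᵢxᵢ = 5·2 + 250·3 + 900·5 + 70·5 + 300·0 = 5610.
Σwᵢyᵢ = 5·2 + 250·7 + 900·4 + 70·8 + 300·3 = 6820.
x* = 5610/1525 = 3.68, y* = 6820/1525 = 4.47.

(3.68, 4.47)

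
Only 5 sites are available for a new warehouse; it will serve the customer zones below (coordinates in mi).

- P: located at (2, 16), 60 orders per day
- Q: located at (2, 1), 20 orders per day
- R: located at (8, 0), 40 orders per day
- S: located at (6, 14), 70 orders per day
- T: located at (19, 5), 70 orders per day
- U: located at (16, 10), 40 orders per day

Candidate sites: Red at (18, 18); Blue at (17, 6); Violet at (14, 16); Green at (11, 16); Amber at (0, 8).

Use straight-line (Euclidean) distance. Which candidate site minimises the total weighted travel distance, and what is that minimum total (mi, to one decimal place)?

Blue, total 3104.1 mi

Total weighted distance at each candidate:
  Red (18, 18): total = 4386.0
  Blue (17, 6): total = 3104.1
  Violet (14, 16): total = 3463.7
  Green (11, 16): total = 3182.5
  Amber (0, 8): total = 3678.4
Minimum is at Blue with total 3104.1 mi.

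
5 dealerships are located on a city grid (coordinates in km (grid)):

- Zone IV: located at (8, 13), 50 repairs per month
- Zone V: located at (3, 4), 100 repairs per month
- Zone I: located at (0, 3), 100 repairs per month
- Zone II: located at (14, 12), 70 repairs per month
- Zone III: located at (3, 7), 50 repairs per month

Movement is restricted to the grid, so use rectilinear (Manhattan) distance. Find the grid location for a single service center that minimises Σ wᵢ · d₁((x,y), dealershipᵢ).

Manhattan distance separates: Σwᵢ(|x−xᵢ|+|y−yᵢ|) = Σwᵢ|x−xᵢ| + Σwᵢ|y−yᵢ|, so x and y are optimised independently as 1-D weighted medians.
Total weight W = 370; half = 185.
x-coordinate, sorted with cumulative weight:
  x=0 (Zone I, w=100) cum 100
  x=3 (Zone V, w=100) cum 200  ← median
  x=3 (Zone III, w=50) cum 250
  x=8 (Zone IV, w=50) cum 300
  x=14 (Zone II, w=70) cum 370
⇒ x* = 3
y-coordinate, sorted with cumulative weight:
  y=3 (Zone I, w=100) cum 100
  y=4 (Zone V, w=100) cum 200  ← median
  y=7 (Zone III, w=50) cum 250
  y=12 (Zone II, w=70) cum 320
  y=13 (Zone IV, w=50) cum 370
⇒ y* = 4

(3, 4)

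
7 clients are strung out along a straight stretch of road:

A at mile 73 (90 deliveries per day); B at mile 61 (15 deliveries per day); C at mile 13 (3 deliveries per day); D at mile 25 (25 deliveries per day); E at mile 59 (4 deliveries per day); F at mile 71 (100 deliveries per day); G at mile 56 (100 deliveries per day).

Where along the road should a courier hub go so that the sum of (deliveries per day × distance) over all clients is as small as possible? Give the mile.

x = 71

For a sum of weighted absolute distances on a line, the optimum is the weighted median (not the mean). Total weight W = 337; half-weight = 168.5.
Sort by position and accumulate weight:
  mile 13 (C, w=3) → cum 3
  mile 25 (D, w=25) → cum 28
  mile 56 (G, w=100) → cum 128
  mile 59 (E, w=4) → cum 132
  mile 61 (B, w=15) → cum 147
  mile 71 (F, w=100) → cum 247  ≥ 168.5 → median here
  mile 73 (A, w=90) → cum 337
Optimal location: mile 71.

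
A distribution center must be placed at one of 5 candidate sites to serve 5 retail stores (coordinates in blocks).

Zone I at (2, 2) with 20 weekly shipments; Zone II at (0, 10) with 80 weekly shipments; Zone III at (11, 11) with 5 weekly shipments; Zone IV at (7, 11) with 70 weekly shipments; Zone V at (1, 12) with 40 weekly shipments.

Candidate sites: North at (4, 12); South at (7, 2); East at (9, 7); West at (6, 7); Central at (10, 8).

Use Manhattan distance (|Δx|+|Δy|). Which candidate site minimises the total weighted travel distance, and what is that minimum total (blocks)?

Total weighted distance at each candidate:
  North (4, 12): total = 1160
  South (7, 2): total = 2635
  East (9, 7): total = 2170
  West (6, 7): total = 1695
  Central (10, 8): total = 2200
Minimum is at North with total 1160 blocks.

North, total 1160 blocks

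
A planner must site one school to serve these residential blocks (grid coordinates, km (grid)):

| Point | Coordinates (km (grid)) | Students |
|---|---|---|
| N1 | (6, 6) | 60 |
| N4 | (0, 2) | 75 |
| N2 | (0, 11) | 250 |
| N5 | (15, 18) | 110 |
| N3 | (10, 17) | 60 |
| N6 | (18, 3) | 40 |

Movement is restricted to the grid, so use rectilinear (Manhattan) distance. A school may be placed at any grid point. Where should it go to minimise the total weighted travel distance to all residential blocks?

Manhattan distance separates: Σwᵢ(|x−xᵢ|+|y−yᵢ|) = Σwᵢ|x−xᵢ| + Σwᵢ|y−yᵢ|, so x and y are optimised independently as 1-D weighted medians.
Total weight W = 595; half = 297.5.
x-coordinate, sorted with cumulative weight:
  x=0 (N4, w=75) cum 75
  x=0 (N2, w=250) cum 325  ← median
  x=6 (N1, w=60) cum 385
  x=10 (N3, w=60) cum 445
  x=15 (N5, w=110) cum 555
  x=18 (N6, w=40) cum 595
⇒ x* = 0
y-coordinate, sorted with cumulative weight:
  y=2 (N4, w=75) cum 75
  y=3 (N6, w=40) cum 115
  y=6 (N1, w=60) cum 175
  y=11 (N2, w=250) cum 425  ← median
  y=17 (N3, w=60) cum 485
  y=18 (N5, w=110) cum 595
⇒ y* = 11

(0, 11)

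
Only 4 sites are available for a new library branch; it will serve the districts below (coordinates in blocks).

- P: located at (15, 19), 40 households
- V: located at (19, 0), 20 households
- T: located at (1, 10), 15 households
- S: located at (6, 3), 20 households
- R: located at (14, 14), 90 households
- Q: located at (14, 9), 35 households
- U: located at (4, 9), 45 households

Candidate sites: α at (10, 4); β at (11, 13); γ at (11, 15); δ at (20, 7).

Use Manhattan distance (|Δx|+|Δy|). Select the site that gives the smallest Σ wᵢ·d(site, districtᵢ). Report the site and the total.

Total weighted distance at each candidate:
  α (10, 4): total = 3455
  β (11, 13): total = 2415
  γ (11, 15): total = 2605
  δ (20, 7): total = 3790
Minimum is at β with total 2415 blocks.

β, total 2415 blocks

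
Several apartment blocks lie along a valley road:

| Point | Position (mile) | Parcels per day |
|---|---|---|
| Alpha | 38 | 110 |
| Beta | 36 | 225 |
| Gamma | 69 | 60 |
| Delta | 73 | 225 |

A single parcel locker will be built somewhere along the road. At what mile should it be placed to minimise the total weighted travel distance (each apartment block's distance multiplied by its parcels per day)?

x = 38

For a sum of weighted absolute distances on a line, the optimum is the weighted median (not the mean). Total weight W = 620; half-weight = 310.
Sort by position and accumulate weight:
  mile 36 (Beta, w=225) → cum 225
  mile 38 (Alpha, w=110) → cum 335  ≥ 310 → median here
  mile 69 (Gamma, w=60) → cum 395
  mile 73 (Delta, w=225) → cum 620
Optimal location: mile 38.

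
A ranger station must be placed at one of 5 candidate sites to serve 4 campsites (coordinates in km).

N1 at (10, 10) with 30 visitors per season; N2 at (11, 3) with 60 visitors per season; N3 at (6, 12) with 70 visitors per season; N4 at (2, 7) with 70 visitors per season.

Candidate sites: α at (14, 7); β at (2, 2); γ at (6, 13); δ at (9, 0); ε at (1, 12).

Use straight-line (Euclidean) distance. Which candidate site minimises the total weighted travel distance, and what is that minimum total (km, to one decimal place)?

Total weighted distance at each candidate:
  α (14, 7): total = 1950.4
  β (2, 2): total = 1986.7
  γ (6, 13): total = 1395.6
  δ (9, 0): total = 2076.6
  ε (1, 12): total = 1790.7
Minimum is at γ with total 1395.6 km.

γ, total 1395.6 km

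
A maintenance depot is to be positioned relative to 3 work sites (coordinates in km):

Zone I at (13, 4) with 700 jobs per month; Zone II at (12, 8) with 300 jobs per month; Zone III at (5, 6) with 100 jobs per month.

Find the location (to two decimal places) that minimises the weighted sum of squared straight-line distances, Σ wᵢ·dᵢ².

The minimiser of Σwᵢ‖p−pᵢ‖² is the weighted centroid p* = (Σwᵢpᵢ)/(Σwᵢ).
Σwᵢ = 1100.
Σwᵢxᵢ = 700·13 + 300·12 + 100·5 = 13200.
Σwᵢyᵢ = 700·4 + 300·8 + 100·6 = 5800.
x* = 13200/1100 = 12.00, y* = 5800/1100 = 5.27.

(12.00, 5.27)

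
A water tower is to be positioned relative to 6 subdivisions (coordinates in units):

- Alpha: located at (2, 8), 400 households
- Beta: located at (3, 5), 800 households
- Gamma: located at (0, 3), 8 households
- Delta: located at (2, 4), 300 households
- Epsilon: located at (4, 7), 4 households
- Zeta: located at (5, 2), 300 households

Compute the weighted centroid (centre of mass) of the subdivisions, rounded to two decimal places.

The minimiser of Σwᵢ‖p−pᵢ‖² is the weighted centroid p* = (Σwᵢpᵢ)/(Σwᵢ).
Σwᵢ = 1812.
Σwᵢxᵢ = 400·2 + 800·3 + 8·0 + 300·2 + 4·4 + 300·5 = 5316.
Σwᵢyᵢ = 400·8 + 800·5 + 8·3 + 300·4 + 4·7 + 300·2 = 9052.
x* = 5316/1812 = 2.93, y* = 9052/1812 = 5.00.

(2.93, 5.00)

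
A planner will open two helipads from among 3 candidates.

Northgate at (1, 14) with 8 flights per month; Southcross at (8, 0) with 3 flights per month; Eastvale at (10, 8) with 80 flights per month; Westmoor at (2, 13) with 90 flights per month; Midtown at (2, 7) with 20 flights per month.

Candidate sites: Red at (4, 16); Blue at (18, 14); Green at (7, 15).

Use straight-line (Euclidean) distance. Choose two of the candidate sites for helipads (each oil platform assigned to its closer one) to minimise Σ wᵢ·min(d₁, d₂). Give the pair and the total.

Evaluate every pair (each demand assigned to the nearer of the two):
  {Red, Green}: total = 1192.1
  {Blue, Green}: total = 1376.4
  {Red, Blue}: total = 1387.2
Best pair: {Red, Green} with total 1192.1.

{Red, Green}, total 1192.1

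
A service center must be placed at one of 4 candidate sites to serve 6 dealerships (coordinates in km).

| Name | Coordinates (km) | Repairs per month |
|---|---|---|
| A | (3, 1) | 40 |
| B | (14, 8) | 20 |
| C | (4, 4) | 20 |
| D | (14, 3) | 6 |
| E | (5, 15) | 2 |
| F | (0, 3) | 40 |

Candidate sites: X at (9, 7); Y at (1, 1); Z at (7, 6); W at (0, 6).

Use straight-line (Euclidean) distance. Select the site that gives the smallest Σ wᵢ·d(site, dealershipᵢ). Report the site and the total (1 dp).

Y, total 657.6 km

Total weighted distance at each candidate:
  X (9, 7): total = 1008.3
  Y (1, 1): total = 657.6
  Z (7, 6): total = 842.6
  W (0, 6): total = 832.0
Minimum is at Y with total 657.6 km.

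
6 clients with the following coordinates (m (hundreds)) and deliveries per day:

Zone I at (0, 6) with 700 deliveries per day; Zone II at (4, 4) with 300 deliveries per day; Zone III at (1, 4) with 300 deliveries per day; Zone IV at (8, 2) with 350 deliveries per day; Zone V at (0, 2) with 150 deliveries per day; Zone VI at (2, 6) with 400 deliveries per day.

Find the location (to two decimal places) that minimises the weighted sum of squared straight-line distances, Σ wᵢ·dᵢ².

(2.32, 4.55)

The minimiser of Σwᵢ‖p−pᵢ‖² is the weighted centroid p* = (Σwᵢpᵢ)/(Σwᵢ).
Σwᵢ = 2200.
Σwᵢxᵢ = 700·0 + 300·4 + 300·1 + 350·8 + 150·0 + 400·2 = 5100.
Σwᵢyᵢ = 700·6 + 300·4 + 300·4 + 350·2 + 150·2 + 400·6 = 10000.
x* = 5100/2200 = 2.32, y* = 10000/2200 = 4.55.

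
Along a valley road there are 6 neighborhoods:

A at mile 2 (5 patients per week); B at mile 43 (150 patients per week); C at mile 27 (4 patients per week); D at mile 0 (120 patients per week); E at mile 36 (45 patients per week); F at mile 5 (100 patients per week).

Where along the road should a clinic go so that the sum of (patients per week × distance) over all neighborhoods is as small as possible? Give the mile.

For a sum of weighted absolute distances on a line, the optimum is the weighted median (not the mean). Total weight W = 424; half-weight = 212.
Sort by position and accumulate weight:
  mile 0 (D, w=120) → cum 120
  mile 2 (A, w=5) → cum 125
  mile 5 (F, w=100) → cum 225  ≥ 212 → median here
  mile 27 (C, w=4) → cum 229
  mile 36 (E, w=45) → cum 274
  mile 43 (B, w=150) → cum 424
Optimal location: mile 5.

x = 5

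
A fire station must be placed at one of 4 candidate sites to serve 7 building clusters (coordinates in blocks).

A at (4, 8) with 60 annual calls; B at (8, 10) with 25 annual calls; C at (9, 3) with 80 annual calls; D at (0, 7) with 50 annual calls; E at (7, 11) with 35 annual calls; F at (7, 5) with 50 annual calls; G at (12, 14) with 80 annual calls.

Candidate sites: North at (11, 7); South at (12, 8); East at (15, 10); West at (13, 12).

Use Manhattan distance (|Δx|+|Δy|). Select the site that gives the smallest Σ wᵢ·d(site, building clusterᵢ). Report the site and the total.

North, total 2880 blocks

Total weighted distance at each candidate:
  North (11, 7): total = 2880
  South (12, 8): total = 3080
  East (15, 10): total = 4420
  West (13, 12): total = 4030
Minimum is at North with total 2880 blocks.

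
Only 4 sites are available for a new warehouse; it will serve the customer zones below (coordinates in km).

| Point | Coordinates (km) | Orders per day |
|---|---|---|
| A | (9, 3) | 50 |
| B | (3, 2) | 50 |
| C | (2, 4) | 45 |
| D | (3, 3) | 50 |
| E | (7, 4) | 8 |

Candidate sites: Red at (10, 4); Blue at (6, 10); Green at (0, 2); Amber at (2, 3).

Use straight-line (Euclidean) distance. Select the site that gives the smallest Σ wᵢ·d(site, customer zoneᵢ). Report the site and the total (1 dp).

Total weighted distance at each candidate:
  Red (10, 4): total = 1172.3
  Blue (6, 10): total = 1561.9
  Green (0, 2): total = 946.4
  Amber (2, 3): total = 556.5
Minimum is at Amber with total 556.5 km.

Amber, total 556.5 km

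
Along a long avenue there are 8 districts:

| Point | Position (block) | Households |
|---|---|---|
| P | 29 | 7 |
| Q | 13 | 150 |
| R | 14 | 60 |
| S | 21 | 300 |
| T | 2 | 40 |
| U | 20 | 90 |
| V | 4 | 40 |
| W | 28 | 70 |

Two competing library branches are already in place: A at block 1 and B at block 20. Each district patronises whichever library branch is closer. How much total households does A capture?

The indifferent point is the midpoint (1+20)/2 = 10.5; districts left of it (closer to A at 1) go to A, those right go to B.
  T at 2 (w=40) → A
  V at 4 (w=40) → A
  Q at 13 (w=150) → B
  R at 14 (w=60) → B
  U at 20 (w=90) → B
  S at 21 (w=300) → B
  W at 28 (w=70) → B
  P at 29 (w=7) → B
A captures 80; B captures 677.

80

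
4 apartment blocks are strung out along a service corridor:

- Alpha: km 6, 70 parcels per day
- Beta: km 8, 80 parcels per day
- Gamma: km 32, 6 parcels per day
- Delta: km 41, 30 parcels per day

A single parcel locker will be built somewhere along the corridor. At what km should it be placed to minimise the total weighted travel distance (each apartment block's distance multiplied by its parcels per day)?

x = 8

For a sum of weighted absolute distances on a line, the optimum is the weighted median (not the mean). Total weight W = 186; half-weight = 93.
Sort by position and accumulate weight:
  km 6 (Alpha, w=70) → cum 70
  km 8 (Beta, w=80) → cum 150  ≥ 93 → median here
  km 32 (Gamma, w=6) → cum 156
  km 41 (Delta, w=30) → cum 186
Optimal location: km 8.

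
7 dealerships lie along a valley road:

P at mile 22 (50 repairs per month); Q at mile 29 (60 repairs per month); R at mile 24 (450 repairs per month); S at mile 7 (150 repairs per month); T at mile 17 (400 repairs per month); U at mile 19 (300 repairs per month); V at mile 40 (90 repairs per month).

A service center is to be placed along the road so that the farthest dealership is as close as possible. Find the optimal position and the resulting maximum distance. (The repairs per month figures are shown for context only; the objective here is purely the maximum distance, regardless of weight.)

The 1-center on a line is the midpoint of the two extreme points: leftmost at 7, rightmost at 40.
Optimal location = (7 + 40)/2 = 23.5; maximum distance = (40 − 7)/2 = 16.5.

location 23.5, max distance 16.5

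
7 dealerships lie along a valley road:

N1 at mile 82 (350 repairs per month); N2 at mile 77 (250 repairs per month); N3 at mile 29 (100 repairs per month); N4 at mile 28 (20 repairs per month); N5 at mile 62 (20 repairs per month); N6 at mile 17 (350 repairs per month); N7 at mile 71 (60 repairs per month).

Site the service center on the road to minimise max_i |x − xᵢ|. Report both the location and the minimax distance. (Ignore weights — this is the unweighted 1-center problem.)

location 49.5, max distance 32.5

The 1-center on a line is the midpoint of the two extreme points: leftmost at 17, rightmost at 82.
Optimal location = (17 + 82)/2 = 49.5; maximum distance = (82 − 17)/2 = 32.5.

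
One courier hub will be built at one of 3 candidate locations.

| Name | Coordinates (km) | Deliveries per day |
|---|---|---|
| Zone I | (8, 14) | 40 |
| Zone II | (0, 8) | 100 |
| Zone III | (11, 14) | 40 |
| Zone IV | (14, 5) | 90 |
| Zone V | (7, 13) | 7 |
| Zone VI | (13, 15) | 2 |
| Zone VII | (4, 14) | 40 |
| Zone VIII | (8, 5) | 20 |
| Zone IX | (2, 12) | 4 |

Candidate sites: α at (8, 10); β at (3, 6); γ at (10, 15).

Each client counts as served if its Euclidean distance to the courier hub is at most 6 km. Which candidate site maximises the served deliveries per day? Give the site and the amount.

Coverage radius r = 6 km; a point is covered iff (Δx)²+(Δy)² ≤ 6² = 36.
  α (8, 10): covers {Zone I, Zone III, Zone V, Zone VII, Zone VIII} → 147
  β (3, 6): covers {Zone II, Zone VIII} → 120
  γ (10, 15): covers {Zone I, Zone III, Zone V, Zone VI} → 89
Maximum coverage at α: 147 deliveries per day.

α, covering 147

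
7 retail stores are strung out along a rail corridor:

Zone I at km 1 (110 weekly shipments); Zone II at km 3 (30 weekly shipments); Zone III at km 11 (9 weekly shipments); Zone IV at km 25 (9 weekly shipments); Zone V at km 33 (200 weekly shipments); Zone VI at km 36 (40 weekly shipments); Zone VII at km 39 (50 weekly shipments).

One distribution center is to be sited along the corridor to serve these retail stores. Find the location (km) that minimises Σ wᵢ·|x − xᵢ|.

For a sum of weighted absolute distances on a line, the optimum is the weighted median (not the mean). Total weight W = 448; half-weight = 224.
Sort by position and accumulate weight:
  km 1 (Zone I, w=110) → cum 110
  km 3 (Zone II, w=30) → cum 140
  km 11 (Zone III, w=9) → cum 149
  km 25 (Zone IV, w=9) → cum 158
  km 33 (Zone V, w=200) → cum 358  ≥ 224 → median here
  km 36 (Zone VI, w=40) → cum 398
  km 39 (Zone VII, w=50) → cum 448
Optimal location: km 33.

x = 33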